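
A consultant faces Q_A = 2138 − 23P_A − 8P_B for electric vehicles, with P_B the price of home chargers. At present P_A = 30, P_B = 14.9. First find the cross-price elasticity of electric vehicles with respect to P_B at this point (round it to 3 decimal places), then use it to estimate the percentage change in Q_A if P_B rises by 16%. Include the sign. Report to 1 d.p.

-1.4%

At P_A = 30, P_B = 14.9: Q_A = 1328.8.
∂Q_A/∂P_B = -8.
ε = (∂Q_A/∂P_B)(P_B/Q_A) = -8.0000 × 14.9/1328.8 ≈ -0.090.
%ΔQ_A ≈ ε × %ΔP_B = -0.090 × (16%) = -1.4%.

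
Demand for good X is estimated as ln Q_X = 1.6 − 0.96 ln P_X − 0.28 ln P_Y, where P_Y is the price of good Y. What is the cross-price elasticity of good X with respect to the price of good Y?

In a log-linear (constant-elasticity) demand function, the coefficient on ln P_Y is the cross-price elasticity.
ε = -0.28. Negative, so good X and good Y are complements.

-0.28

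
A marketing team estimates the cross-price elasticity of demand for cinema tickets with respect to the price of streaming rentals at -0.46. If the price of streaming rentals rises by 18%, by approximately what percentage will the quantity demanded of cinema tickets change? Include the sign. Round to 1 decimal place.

-8.3%

%ΔQ ≈ ε × %ΔP of streaming rentals = -0.46 × (18%) = -8.3%.
Demand for cinema tickets falls by about 8.3%.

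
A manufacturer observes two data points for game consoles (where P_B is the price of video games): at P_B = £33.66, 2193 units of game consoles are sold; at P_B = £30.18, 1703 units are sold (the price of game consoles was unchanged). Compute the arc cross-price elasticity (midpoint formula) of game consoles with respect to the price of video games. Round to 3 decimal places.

ΔQ_A = 1703 − 2193 = -490; ΔP_B = 30.18 − 33.66 = -3.48.
Midpoints: Q̄_A = 1948.0, P̄_B = 31.92.
ε = (ΔQ_A/Q̄_A)/(ΔP_B/P̄_B) = (-490/1948.0)/(-3.48/31.92) ≈ 2.307.

2.307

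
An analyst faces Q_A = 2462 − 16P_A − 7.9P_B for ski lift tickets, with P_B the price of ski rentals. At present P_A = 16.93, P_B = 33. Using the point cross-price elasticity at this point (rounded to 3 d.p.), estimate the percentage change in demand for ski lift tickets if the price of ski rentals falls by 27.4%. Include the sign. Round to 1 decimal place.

At P_A = 16.93, P_B = 33: Q_A = 1930.42.
∂Q_A/∂P_B = -7.9.
ε = (∂Q_A/∂P_B)(P_B/Q_A) = -7.9000 × 33/1930.42 ≈ -0.135.
%ΔQ_A ≈ ε × %ΔP_B = -0.135 × (-27.4%) = 3.7%.

3.7%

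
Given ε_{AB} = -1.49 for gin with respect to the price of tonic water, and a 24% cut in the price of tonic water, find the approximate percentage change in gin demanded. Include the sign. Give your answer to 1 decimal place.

%ΔQ ≈ ε × %ΔP of tonic water = -1.49 × (-24%) = 35.8%.
Demand for gin rises by about 35.8%.

35.8%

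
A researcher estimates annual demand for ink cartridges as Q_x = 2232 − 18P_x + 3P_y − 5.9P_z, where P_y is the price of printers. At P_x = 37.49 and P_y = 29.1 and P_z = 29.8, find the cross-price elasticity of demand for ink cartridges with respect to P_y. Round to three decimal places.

0.059

At P_x = 37.49 and P_y = 29.1 and P_z = 29.8: Q_x = 1468.66.
∂Q_x/∂P_y = 3.
ε = (∂Q_x/∂P_y)(P_y/Q_x) = 3 × (29.1/1468.66) ≈ 0.059.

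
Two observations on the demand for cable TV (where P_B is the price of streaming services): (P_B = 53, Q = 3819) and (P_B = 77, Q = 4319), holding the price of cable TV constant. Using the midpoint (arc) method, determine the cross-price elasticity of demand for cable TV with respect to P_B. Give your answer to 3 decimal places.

ΔQ_A = 4319 − 3819 = 500; ΔP_B = 77 − 53 = 24.
Midpoints: Q̄_A = 4069.0, P̄_B = 65.00.
ε = (ΔQ_A/Q̄_A)/(ΔP_B/P̄_B) = (500/4069.0)/(24/65.00) ≈ 0.333.

0.333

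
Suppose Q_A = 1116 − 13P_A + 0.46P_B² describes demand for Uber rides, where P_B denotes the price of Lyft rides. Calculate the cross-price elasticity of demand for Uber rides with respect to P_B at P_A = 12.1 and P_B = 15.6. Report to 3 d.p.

0.209

At P_A = 12.1 and P_B = 15.6: Q_A = 1070.646.
∂Q_A/∂P_B = 0.92P_B = 0.92(15.6) = 14.3520.
ε = (∂Q_A/∂P_B)(P_B/Q_A) = 14.3520 × (15.6/1070.646) ≈ 0.209.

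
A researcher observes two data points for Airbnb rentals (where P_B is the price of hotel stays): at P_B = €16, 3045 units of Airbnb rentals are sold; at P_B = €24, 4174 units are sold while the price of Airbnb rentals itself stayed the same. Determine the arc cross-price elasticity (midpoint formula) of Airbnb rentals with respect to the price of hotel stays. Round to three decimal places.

ΔQ_A = 4174 − 3045 = 1129; ΔP_B = 24 − 16 = 8.
Midpoints: Q̄_A = 3609.5, P̄_B = 20.00.
ε = (ΔQ_A/Q̄_A)/(ΔP_B/P̄_B) = (1129/3609.5)/(8/20.00) ≈ 0.782.

0.782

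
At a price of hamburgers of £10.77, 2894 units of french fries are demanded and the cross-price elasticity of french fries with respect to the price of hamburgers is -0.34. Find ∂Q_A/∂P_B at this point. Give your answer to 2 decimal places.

ε = (∂Q_A/∂P_B)·(P_B/Q_A) ⇒ ∂Q_A/∂P_B = ε·Q_A/P_B = -0.34 × 2894/10.77 ≈ -91.36.

-91.36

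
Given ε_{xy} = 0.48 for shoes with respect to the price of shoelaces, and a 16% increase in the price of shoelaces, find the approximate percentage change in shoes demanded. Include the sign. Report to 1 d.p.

%ΔQ ≈ ε × %ΔP of shoelaces = 0.48 × (16%) = 7.7%.

7.7%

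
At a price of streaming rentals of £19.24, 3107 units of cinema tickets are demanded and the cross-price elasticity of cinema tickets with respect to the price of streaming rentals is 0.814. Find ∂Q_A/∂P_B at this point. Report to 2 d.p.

131.45

ε = (∂Q_A/∂P_B)·(P_B/Q_A) ⇒ ∂Q_A/∂P_B = ε·Q_A/P_B = 0.814 × 3107/19.24 ≈ 131.45.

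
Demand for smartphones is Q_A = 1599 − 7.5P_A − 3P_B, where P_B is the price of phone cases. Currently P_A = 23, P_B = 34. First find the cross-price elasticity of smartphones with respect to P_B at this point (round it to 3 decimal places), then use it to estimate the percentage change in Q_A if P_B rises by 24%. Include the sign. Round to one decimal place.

At P_A = 23, P_B = 34: Q_A = 1324.5.
∂Q_A/∂P_B = -3.
ε = (∂Q_A/∂P_B)(P_B/Q_A) = -3.0000 × 34/1324.5 ≈ -0.077.
%ΔQ_A ≈ ε × %ΔP_B = -0.077 × (24%) = -1.8%.

-1.8%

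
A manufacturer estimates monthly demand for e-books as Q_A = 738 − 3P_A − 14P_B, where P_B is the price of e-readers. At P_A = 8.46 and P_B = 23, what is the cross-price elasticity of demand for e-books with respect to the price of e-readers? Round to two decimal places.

-0.82

At P_A = 8.46 and P_B = 23: Q_A = 390.62.
∂Q_A/∂P_B = -14.
ε = (∂Q_A/∂P_B)(P_B/Q_A) = -14 × (23/390.62) ≈ -0.82.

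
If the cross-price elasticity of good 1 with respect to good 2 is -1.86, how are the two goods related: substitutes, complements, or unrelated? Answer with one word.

complements

ε = -1.86 < 0, so a higher price of good 2 lowers demand for good 1: complements.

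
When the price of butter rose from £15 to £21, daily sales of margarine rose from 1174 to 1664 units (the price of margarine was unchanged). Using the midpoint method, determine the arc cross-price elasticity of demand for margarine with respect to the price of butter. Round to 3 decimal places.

ΔQ_A = 1664 − 1174 = 490; ΔP_B = 21 − 15 = 6.
Midpoints: Q̄_A = 1419.0, P̄_B = 18.00.
ε = (ΔQ_A/Q̄_A)/(ΔP_B/P̄_B) = (490/1419.0)/(6/18.00) ≈ 1.036.

1.036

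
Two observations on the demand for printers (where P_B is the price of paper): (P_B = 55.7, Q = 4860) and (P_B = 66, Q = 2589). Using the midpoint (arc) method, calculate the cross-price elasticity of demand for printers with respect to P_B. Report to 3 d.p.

ΔQ_A = 2589 − 4860 = -2271; ΔP_B = 66 − 55.7 = 10.3.
Midpoints: Q̄_A = 3724.5, P̄_B = 60.85.
ε = (ΔQ_A/Q̄_A)/(ΔP_B/P̄_B) = (-2271/3724.5)/(10.3/60.85) ≈ -3.602.
ε < 0: printers and paper are complements.

-3.602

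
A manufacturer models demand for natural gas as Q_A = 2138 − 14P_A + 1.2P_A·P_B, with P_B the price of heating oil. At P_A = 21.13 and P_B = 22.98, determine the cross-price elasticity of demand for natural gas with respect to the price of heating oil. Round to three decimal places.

0.240

At P_A = 21.13 and P_B = 22.98: Q_A = 2424.861.
∂Q_A/∂P_B = 1.2P_A = 1.2(21.13) = 25.3560.
ε = (∂Q_A/∂P_B)(P_B/Q_A) = 25.3560 × (22.98/2424.861) ≈ 0.240.
ε > 0: substitutes.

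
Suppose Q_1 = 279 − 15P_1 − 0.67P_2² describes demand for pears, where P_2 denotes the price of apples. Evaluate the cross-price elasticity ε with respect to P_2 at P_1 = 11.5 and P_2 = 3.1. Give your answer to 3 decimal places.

At P_1 = 11.5 and P_2 = 3.1: Q_1 = 100.061.
∂Q_1/∂P_2 = -1.34P_2 = -1.34(3.1) = -4.1540.
ε = (∂Q_1/∂P_2)(P_2/Q_1) = -4.1540 × (3.1/100.061) ≈ -0.129.
ε < 0: complements.

-0.129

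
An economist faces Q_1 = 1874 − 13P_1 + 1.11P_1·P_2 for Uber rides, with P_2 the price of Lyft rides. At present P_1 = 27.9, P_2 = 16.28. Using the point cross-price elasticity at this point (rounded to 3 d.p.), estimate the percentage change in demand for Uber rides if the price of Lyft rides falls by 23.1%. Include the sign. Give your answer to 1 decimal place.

At P_1 = 27.9, P_2 = 16.28: Q_1 = 2015.475.
∂Q_1/∂P_2 = 1.11P_1 = 30.9690.
ε = (∂Q_1/∂P_2)(P_2/Q_1) = 30.9690 × 16.28/2015.475 ≈ 0.250.
%ΔQ_1 ≈ ε × %ΔP_2 = 0.250 × (-23.1%) = -5.8%.

-5.8%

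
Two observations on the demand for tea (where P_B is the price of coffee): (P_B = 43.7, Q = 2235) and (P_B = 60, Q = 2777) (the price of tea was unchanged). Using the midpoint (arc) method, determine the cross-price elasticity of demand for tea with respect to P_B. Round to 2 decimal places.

0.69

ΔQ_A = 2777 − 2235 = 542; ΔP_B = 60 − 43.7 = 16.3.
Midpoints: Q̄_A = 2506.0, P̄_B = 51.85.
ε = (ΔQ_A/Q̄_A)/(ΔP_B/P̄_B) = (542/2506.0)/(16.3/51.85) ≈ 0.69.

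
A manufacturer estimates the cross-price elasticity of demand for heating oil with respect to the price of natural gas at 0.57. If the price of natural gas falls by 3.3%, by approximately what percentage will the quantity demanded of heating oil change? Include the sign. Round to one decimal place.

-1.9%

%ΔQ ≈ ε × %ΔP of natural gas = 0.57 × (-3.3%) = -1.9%.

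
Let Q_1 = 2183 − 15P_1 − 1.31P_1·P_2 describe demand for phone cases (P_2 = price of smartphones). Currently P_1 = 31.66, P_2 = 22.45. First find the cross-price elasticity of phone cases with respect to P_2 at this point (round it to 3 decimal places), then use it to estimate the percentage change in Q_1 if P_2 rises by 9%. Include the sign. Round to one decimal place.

At P_1 = 31.66, P_2 = 22.45: Q_1 = 776.995.
∂Q_1/∂P_2 = -1.31P_1 = -41.4746.
ε = (∂Q_1/∂P_2)(P_2/Q_1) = -41.4746 × 22.45/776.995 ≈ -1.198.
%ΔQ_1 ≈ ε × %ΔP_2 = -1.198 × (9%) = -10.8%.

-10.8%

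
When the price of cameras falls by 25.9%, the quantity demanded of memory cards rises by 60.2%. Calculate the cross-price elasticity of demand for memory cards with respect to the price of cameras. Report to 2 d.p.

ε = (%ΔQ of memory cards) / (%ΔP of cameras) = (60.2%) / (-25.9%) ≈ -2.32.
Negative cross-price elasticity: complements.

-2.32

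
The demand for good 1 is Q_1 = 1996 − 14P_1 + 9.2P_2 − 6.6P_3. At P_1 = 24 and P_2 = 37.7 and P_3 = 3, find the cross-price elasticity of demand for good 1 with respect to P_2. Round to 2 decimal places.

0.17

At P_1 = 24 and P_2 = 37.7 and P_3 = 3: Q_1 = 1987.04.
∂Q_1/∂P_2 = 9.2.
ε = (∂Q_1/∂P_2)(P_2/Q_1) = 9.2 × (37.7/1987.04) ≈ 0.17.
Since ε > 0, good 1 and good 2 are substitutes.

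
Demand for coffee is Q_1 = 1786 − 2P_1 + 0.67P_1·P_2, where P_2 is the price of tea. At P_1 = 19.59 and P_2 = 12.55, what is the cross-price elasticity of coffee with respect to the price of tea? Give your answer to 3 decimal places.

0.086

At P_1 = 19.59 and P_2 = 12.55: Q_1 = 1911.543.
∂Q_1/∂P_2 = 0.67P_1 = 0.67(19.59) = 13.1253.
ε = (∂Q_1/∂P_2)(P_2/Q_1) = 13.1253 × (12.55/1911.543) ≈ 0.086.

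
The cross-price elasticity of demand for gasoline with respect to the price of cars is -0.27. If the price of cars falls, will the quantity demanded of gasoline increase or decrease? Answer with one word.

ε < 0 and the price of cars falls, so the quantity of gasoline moves in the opposite direction: it increases.

increase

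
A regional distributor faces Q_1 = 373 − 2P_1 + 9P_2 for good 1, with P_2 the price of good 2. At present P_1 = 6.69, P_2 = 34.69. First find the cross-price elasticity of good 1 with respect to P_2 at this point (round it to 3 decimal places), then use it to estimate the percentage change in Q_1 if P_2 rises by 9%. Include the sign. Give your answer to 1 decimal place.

At P_1 = 6.69, P_2 = 34.69: Q_1 = 671.83.
∂Q_1/∂P_2 = 9.
ε = (∂Q_1/∂P_2)(P_2/Q_1) = 9.0000 × 34.69/671.83 ≈ 0.465.
%ΔQ_1 ≈ ε × %ΔP_2 = 0.465 × (9%) = 4.2%.

4.2%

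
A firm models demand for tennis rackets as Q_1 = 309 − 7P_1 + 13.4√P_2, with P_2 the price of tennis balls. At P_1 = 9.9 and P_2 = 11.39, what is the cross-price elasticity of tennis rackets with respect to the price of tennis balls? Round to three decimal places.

0.079

At P_1 = 9.9 and P_2 = 11.39: Q_1 = 284.924.
∂Q_1/∂P_2 = 13.4/(2√P_2) = 13.4/(2√11.39) = 1.9852.
ε = (∂Q_1/∂P_2)(P_2/Q_1) = 1.9852 × (11.39/284.924) ≈ 0.079.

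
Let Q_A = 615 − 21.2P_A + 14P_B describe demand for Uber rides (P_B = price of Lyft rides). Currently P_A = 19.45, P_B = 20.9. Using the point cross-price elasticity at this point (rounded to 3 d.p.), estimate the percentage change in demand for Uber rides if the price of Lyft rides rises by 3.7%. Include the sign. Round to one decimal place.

2.2%

At P_A = 19.45, P_B = 20.9: Q_A = 495.26.
∂Q_A/∂P_B = 14.
ε = (∂Q_A/∂P_B)(P_B/Q_A) = 14.0000 × 20.9/495.26 ≈ 0.591.
%ΔQ_A ≈ ε × %ΔP_B = 0.591 × (3.7%) = 2.2%.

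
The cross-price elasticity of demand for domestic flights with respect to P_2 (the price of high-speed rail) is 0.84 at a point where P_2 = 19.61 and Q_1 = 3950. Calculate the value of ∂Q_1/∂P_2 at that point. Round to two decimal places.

ε = (∂Q_1/∂P_2)·(P_2/Q_1) ⇒ ∂Q_1/∂P_2 = ε·Q_1/P_2 = 0.84 × 3950/19.61 ≈ 169.20.

169.20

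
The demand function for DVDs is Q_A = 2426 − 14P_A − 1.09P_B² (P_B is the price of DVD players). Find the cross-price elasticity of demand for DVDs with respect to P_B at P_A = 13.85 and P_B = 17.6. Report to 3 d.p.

At P_A = 13.85 and P_B = 17.6: Q_A = 1894.462.
∂Q_A/∂P_B = -2.18P_B = -2.18(17.6) = -38.3680.
ε = (∂Q_A/∂P_B)(P_B/Q_A) = -38.3680 × (17.6/1894.462) ≈ -0.356.
ε < 0: complements.

-0.356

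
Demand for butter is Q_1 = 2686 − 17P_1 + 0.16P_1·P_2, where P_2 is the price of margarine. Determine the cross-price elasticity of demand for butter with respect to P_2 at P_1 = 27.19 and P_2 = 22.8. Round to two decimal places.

0.04

At P_1 = 27.19 and P_2 = 22.8: Q_1 = 2322.959.
∂Q_1/∂P_2 = 0.16P_1 = 0.16(27.19) = 4.3504.
ε = (∂Q_1/∂P_2)(P_2/Q_1) = 4.3504 × (22.8/2322.959) ≈ 0.04.
ε > 0: substitutes.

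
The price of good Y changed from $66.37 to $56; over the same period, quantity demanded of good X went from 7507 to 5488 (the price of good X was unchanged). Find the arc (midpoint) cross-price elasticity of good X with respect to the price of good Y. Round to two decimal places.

1.83

ΔQ_X = 5488 − 7507 = -2019; ΔP_Y = 56 − 66.37 = -10.37.
Midpoints: Q̄_X = 6497.5, P̄_Y = 61.19.
ε = (ΔQ_X/Q̄_X)/(ΔP_Y/P̄_Y) = (-2019/6497.5)/(-10.37/61.19) ≈ 1.83.
ε > 0: good X and good Y are substitutes.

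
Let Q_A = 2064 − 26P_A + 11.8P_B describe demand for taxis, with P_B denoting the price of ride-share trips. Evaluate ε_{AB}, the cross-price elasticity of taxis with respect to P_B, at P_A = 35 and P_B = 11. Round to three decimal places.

At P_A = 35 and P_B = 11: Q_A = 1283.8.
∂Q_A/∂P_B = 11.8.
ε = (∂Q_A/∂P_B)(P_B/Q_A) = 11.8 × (11/1283.8) ≈ 0.101.

0.101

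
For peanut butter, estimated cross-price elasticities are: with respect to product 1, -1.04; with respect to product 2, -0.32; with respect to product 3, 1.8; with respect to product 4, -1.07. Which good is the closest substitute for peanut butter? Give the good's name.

Substitutes have ε > 0. Among the positive values, 1.8 (product 3) is largest.

product 3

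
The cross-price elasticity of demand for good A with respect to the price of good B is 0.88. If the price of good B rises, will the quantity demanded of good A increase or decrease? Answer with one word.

increase

ε > 0 and the price of good B rises, so the quantity of good A moves in the same direction: it increases.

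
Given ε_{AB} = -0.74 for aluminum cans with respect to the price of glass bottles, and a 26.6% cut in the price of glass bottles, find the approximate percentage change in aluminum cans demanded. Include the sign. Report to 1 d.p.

19.7%

%ΔQ ≈ ε × %ΔP of glass bottles = -0.74 × (-26.6%) = 19.7%.
Demand for aluminum cans rises by about 19.7%.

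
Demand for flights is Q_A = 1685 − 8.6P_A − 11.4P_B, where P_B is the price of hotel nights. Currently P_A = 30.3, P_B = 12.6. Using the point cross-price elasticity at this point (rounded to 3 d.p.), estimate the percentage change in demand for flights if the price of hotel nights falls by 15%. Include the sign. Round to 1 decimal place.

1.7%

At P_A = 30.3, P_B = 12.6: Q_A = 1280.78.
∂Q_A/∂P_B = -11.4.
ε = (∂Q_A/∂P_B)(P_B/Q_A) = -11.4000 × 12.6/1280.78 ≈ -0.112.
%ΔQ_A ≈ ε × %ΔP_B = -0.112 × (-15%) = 1.7%.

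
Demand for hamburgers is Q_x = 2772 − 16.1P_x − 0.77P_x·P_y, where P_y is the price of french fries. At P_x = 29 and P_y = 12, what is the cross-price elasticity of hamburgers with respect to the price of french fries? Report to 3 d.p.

At P_x = 29 and P_y = 12: Q_x = 2037.14.
∂Q_x/∂P_y = -0.77P_x = -0.77(29) = -22.3300.
ε = (∂Q_x/∂P_y)(P_y/Q_x) = -22.3300 × (12/2037.14) ≈ -0.132.
ε < 0: complements.

-0.132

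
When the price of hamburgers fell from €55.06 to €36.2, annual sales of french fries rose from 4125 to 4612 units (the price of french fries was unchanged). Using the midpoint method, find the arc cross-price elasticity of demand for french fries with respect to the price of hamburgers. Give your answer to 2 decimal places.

-0.27

ΔQ_A = 4612 − 4125 = 487; ΔP_B = 36.2 − 55.06 = -18.86.
Midpoints: Q̄_A = 4368.5, P̄_B = 45.63.
ε = (ΔQ_A/Q̄_A)/(ΔP_B/P̄_B) = (487/4368.5)/(-18.86/45.63) ≈ -0.27.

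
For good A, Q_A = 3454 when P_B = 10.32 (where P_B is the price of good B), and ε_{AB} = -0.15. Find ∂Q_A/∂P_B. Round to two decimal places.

-50.20

ε = (∂Q_A/∂P_B)·(P_B/Q_A) ⇒ ∂Q_A/∂P_B = ε·Q_A/P_B = -0.15 × 3454/10.32 ≈ -50.20.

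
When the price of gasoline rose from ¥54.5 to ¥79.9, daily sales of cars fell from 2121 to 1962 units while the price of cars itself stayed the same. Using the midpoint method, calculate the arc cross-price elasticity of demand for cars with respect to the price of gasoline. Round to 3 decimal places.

ΔQ_A = 1962 − 2121 = -159; ΔP_B = 79.9 − 54.5 = 25.4.
Midpoints: Q̄_A = 2041.5, P̄_B = 67.20.
ε = (ΔQ_A/Q̄_A)/(ΔP_B/P̄_B) = (-159/2041.5)/(25.4/67.20) ≈ -0.206.
ε < 0: cars and gasoline are complements.

-0.206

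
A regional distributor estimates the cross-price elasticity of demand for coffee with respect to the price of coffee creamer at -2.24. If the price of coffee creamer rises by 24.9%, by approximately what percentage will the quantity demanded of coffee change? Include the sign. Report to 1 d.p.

%ΔQ ≈ ε × %ΔP of coffee creamer = -2.24 × (24.9%) = -55.8%.

-55.8%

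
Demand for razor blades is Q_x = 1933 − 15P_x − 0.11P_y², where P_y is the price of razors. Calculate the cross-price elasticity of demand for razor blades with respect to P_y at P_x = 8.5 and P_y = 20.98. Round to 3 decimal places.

-0.055

At P_x = 8.5 and P_y = 20.98: Q_x = 1757.082.
∂Q_x/∂P_y = -0.22P_y = -0.22(20.98) = -4.6156.
ε = (∂Q_x/∂P_y)(P_y/Q_x) = -4.6156 × (20.98/1757.082) ≈ -0.055.
ε < 0: complements.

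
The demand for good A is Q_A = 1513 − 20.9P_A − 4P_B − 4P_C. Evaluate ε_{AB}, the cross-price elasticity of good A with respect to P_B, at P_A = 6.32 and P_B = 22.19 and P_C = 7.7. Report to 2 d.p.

At P_A = 6.32 and P_B = 22.19 and P_C = 7.7: Q_A = 1261.352.
∂Q_A/∂P_B = -4.
ε = (∂Q_A/∂P_B)(P_B/Q_A) = -4 × (22.19/1261.352) ≈ -0.07.

-0.07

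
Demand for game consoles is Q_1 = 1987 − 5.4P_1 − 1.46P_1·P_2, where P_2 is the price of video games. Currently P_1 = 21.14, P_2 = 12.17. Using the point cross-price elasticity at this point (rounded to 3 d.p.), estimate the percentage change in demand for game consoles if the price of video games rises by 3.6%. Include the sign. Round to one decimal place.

-0.9%

At P_1 = 21.14, P_2 = 12.17: Q_1 = 1497.224.
∂Q_1/∂P_2 = -1.46P_1 = -30.8644.
ε = (∂Q_1/∂P_2)(P_2/Q_1) = -30.8644 × 12.17/1497.224 ≈ -0.251.
%ΔQ_1 ≈ ε × %ΔP_2 = -0.251 × (3.6%) = -0.9%.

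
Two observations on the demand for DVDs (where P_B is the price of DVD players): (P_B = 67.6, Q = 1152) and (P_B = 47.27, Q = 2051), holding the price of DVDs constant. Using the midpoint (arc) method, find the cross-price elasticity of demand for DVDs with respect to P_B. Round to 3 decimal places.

ΔQ_A = 2051 − 1152 = 899; ΔP_B = 47.27 − 67.6 = -20.33.
Midpoints: Q̄_A = 1601.5, P̄_B = 57.44.
ε = (ΔQ_A/Q̄_A)/(ΔP_B/P̄_B) = (899/1601.5)/(-20.33/57.44) ≈ -1.586.
ε < 0: DVDs and DVD players are complements.

-1.586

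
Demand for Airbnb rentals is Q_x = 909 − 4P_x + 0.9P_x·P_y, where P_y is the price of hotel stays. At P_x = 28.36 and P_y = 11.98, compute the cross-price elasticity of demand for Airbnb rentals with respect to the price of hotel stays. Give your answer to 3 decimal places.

0.278

At P_x = 28.36 and P_y = 11.98: Q_x = 1101.338.
∂Q_x/∂P_y = 0.9P_x = 0.9(28.36) = 25.5240.
ε = (∂Q_x/∂P_y)(P_y/Q_x) = 25.5240 × (11.98/1101.338) ≈ 0.278.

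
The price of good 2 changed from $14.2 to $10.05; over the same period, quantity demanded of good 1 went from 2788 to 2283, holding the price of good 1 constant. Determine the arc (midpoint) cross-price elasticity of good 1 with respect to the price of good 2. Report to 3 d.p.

0.582

ΔQ_1 = 2283 − 2788 = -505; ΔP_2 = 10.05 − 14.2 = -4.15.
Midpoints: Q̄_1 = 2535.5, P̄_2 = 12.12.
ε = (ΔQ_1/Q̄_1)/(ΔP_2/P̄_2) = (-505/2535.5)/(-4.15/12.12) ≈ 0.582.
ε > 0: good 1 and good 2 are substitutes.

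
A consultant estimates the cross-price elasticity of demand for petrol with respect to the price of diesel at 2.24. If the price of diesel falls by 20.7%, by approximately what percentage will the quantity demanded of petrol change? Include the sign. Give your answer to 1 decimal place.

%ΔQ ≈ ε × %ΔP of diesel = 2.24 × (-20.7%) = -46.4%.
Demand for petrol falls by about 46.4%.

-46.4%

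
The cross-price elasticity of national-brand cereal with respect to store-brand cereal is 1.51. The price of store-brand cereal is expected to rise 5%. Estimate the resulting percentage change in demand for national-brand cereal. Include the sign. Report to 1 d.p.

7.6%

%ΔQ ≈ ε × %ΔP of store-brand cereal = 1.51 × (5%) = 7.6%.
Demand for national-brand cereal rises by about 7.6%.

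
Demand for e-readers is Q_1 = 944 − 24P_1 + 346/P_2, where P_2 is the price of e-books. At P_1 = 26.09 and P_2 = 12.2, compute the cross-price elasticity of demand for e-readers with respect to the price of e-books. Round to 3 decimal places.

At P_1 = 26.09 and P_2 = 12.2: Q_1 = 346.201.
∂Q_1/∂P_2 = −346/P_2² = -2.3246.
ε = (∂Q_1/∂P_2)(P_2/Q_1) = -2.3246 × (12.2/346.201) ≈ -0.082.

-0.082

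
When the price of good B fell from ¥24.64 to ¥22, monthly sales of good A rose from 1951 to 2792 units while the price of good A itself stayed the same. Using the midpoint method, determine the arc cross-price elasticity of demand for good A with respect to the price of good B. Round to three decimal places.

ΔQ_A = 2792 − 1951 = 841; ΔP_B = 22 − 24.64 = -2.64.
Midpoints: Q̄_A = 2371.5, P̄_B = 23.32.
ε = (ΔQ_A/Q̄_A)/(ΔP_B/P̄_B) = (841/2371.5)/(-2.64/23.32) ≈ -3.133.

-3.133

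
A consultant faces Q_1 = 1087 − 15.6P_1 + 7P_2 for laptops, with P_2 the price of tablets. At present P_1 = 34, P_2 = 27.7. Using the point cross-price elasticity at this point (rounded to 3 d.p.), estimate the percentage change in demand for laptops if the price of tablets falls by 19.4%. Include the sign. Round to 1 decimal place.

At P_1 = 34, P_2 = 27.7: Q_1 = 750.5.
∂Q_1/∂P_2 = 7.
ε = (∂Q_1/∂P_2)(P_2/Q_1) = 7.0000 × 27.7/750.5 ≈ 0.258.
%ΔQ_1 ≈ ε × %ΔP_2 = 0.258 × (-19.4%) = -5.0%.

-5.0%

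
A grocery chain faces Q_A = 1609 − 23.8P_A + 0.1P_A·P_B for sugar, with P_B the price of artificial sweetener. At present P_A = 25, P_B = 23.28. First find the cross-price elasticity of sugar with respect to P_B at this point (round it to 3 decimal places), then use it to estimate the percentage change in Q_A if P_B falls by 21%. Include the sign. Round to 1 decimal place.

At P_A = 25, P_B = 23.28: Q_A = 1072.2.
∂Q_A/∂P_B = 0.1P_A = 2.5000.
ε = (∂Q_A/∂P_B)(P_B/Q_A) = 2.5000 × 23.28/1072.2 ≈ 0.054.
%ΔQ_A ≈ ε × %ΔP_B = 0.054 × (-21%) = -1.1%.

-1.1%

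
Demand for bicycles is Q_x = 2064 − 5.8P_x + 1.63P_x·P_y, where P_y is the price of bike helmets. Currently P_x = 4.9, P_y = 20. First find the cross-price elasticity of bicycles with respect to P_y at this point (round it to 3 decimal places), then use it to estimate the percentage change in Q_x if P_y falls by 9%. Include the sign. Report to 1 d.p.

-0.7%

At P_x = 4.9, P_y = 20: Q_x = 2195.32.
∂Q_x/∂P_y = 1.63P_x = 7.9870.
ε = (∂Q_x/∂P_y)(P_y/Q_x) = 7.9870 × 20/2195.32 ≈ 0.073.
%ΔQ_x ≈ ε × %ΔP_y = 0.073 × (-9%) = -0.7%.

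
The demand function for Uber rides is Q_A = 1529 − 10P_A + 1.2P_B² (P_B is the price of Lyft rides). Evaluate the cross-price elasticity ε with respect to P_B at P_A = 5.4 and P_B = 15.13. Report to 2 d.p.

At P_A = 5.4 and P_B = 15.13: Q_A = 1749.700.
∂Q_A/∂P_B = 2.4P_B = 2.4(15.13) = 36.3120.
ε = (∂Q_A/∂P_B)(P_B/Q_A) = 36.3120 × (15.13/1749.700) ≈ 0.31.

0.31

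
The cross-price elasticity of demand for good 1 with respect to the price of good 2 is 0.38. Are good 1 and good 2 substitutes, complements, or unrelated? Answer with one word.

substitutes

ε = 0.38 > 0, so a higher price of good 2 raises demand for good 1: substitutes.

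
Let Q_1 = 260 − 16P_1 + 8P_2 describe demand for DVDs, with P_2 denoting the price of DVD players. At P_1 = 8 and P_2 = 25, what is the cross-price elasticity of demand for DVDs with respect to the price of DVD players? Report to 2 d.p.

At P_1 = 8 and P_2 = 25: Q_1 = 332.
∂Q_1/∂P_2 = 8.
ε = (∂Q_1/∂P_2)(P_2/Q_1) = 8 × (25/332) ≈ 0.60.

0.60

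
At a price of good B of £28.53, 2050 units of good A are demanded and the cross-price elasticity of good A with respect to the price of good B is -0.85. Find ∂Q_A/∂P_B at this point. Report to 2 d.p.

-61.08

ε = (∂Q_A/∂P_B)·(P_B/Q_A) ⇒ ∂Q_A/∂P_B = ε·Q_A/P_B = -0.85 × 2050/28.53 ≈ -61.08.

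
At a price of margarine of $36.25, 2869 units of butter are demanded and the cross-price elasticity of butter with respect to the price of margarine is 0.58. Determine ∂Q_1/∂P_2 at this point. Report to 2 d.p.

ε = (∂Q_1/∂P_2)·(P_2/Q_1) ⇒ ∂Q_1/∂P_2 = ε·Q_1/P_2 = 0.58 × 2869/36.25 ≈ 45.90.

45.90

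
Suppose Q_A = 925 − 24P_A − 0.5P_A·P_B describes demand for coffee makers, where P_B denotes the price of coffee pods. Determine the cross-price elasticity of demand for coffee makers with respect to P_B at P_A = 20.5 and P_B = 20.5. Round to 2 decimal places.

-0.94

At P_A = 20.5 and P_B = 20.5: Q_A = 222.875.
∂Q_A/∂P_B = -0.5P_A = -0.5(20.5) = -10.2500.
ε = (∂Q_A/∂P_B)(P_B/Q_A) = -10.2500 × (20.5/222.875) ≈ -0.94.
ε < 0: complements.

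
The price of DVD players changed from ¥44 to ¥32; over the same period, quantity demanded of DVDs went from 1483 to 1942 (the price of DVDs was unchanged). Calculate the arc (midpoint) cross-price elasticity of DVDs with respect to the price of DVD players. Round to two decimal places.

ΔQ_A = 1942 − 1483 = 459; ΔP_B = 32 − 44 = -12.
Midpoints: Q̄_A = 1712.5, P̄_B = 38.00.
ε = (ΔQ_A/Q̄_A)/(ΔP_B/P̄_B) = (459/1712.5)/(-12/38.00) ≈ -0.85.

-0.85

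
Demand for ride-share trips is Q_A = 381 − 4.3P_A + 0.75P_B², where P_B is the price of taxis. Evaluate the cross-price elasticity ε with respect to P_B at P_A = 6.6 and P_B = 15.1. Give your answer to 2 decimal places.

At P_A = 6.6 and P_B = 15.1: Q_A = 523.628.
∂Q_A/∂P_B = 1.5P_B = 1.5(15.1) = 22.6500.
ε = (∂Q_A/∂P_B)(P_B/Q_A) = 22.6500 × (15.1/523.628) ≈ 0.65.

0.65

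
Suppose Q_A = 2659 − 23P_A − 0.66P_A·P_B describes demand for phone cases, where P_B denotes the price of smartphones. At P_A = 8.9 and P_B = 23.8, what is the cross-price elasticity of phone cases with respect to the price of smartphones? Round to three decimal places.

-0.060

At P_A = 8.9 and P_B = 23.8: Q_A = 2314.499.
∂Q_A/∂P_B = -0.66P_A = -0.66(8.9) = -5.8740.
ε = (∂Q_A/∂P_B)(P_B/Q_A) = -5.8740 × (23.8/2314.499) ≈ -0.060.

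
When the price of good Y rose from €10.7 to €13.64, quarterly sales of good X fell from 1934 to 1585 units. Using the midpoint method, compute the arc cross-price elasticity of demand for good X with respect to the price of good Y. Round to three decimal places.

ΔQ_X = 1585 − 1934 = -349; ΔP_Y = 13.64 − 10.7 = 2.94.
Midpoints: Q̄_X = 1759.5, P̄_Y = 12.17.
ε = (ΔQ_X/Q̄_X)/(ΔP_Y/P̄_Y) = (-349/1759.5)/(2.94/12.17) ≈ -0.821.
ε < 0: good X and good Y are complements.

-0.821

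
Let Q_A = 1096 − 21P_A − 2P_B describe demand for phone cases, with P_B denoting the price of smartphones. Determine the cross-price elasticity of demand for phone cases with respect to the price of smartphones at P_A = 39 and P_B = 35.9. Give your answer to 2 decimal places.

-0.35

At P_A = 39 and P_B = 35.9: Q_A = 205.2.
∂Q_A/∂P_B = -2.
ε = (∂Q_A/∂P_B)(P_B/Q_A) = -2 × (35.9/205.2) ≈ -0.35.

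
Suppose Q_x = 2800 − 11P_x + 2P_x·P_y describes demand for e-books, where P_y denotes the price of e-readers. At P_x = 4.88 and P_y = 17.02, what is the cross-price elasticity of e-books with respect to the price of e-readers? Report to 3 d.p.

At P_x = 4.88 and P_y = 17.02: Q_x = 2912.435.
∂Q_x/∂P_y = 2P_x = 2(4.88) = 9.7600.
ε = (∂Q_x/∂P_y)(P_y/Q_x) = 9.7600 × (17.02/2912.435) ≈ 0.057.
ε > 0: substitutes.

0.057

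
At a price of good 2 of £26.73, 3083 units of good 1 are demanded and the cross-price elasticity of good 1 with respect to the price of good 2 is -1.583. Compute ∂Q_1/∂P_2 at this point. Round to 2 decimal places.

ε = (∂Q_1/∂P_2)·(P_2/Q_1) ⇒ ∂Q_1/∂P_2 = ε·Q_1/P_2 = -1.583 × 3083/26.73 ≈ -182.58.

-182.58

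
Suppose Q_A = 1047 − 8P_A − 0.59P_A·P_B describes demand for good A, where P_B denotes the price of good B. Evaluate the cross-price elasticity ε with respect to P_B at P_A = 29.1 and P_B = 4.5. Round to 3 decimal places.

At P_A = 29.1 and P_B = 4.5: Q_A = 736.940.
∂Q_A/∂P_B = -0.59P_A = -0.59(29.1) = -17.1690.
ε = (∂Q_A/∂P_B)(P_B/Q_A) = -17.1690 × (4.5/736.940) ≈ -0.105.

-0.105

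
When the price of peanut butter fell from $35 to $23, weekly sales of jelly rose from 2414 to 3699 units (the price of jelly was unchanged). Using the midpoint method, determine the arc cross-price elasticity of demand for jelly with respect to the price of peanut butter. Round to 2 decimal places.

ΔQ_A = 3699 − 2414 = 1285; ΔP_B = 23 − 35 = -12.
Midpoints: Q̄_A = 3056.5, P̄_B = 29.00.
ε = (ΔQ_A/Q̄_A)/(ΔP_B/P̄_B) = (1285/3056.5)/(-12/29.00) ≈ -1.02.

-1.02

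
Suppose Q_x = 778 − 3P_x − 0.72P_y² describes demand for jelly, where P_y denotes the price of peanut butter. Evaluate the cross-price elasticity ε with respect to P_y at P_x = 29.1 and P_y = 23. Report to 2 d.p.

At P_x = 29.1 and P_y = 23: Q_x = 309.82.
∂Q_x/∂P_y = -1.44P_y = -1.44(23) = -33.1200.
ε = (∂Q_x/∂P_y)(P_y/Q_x) = -33.1200 × (23/309.82) ≈ -2.46.
ε < 0: complements.

-2.46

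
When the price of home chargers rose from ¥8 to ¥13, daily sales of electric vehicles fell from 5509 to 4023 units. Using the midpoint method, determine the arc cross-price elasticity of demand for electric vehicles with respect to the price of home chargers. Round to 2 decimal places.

-0.65

ΔQ_A = 4023 − 5509 = -1486; ΔP_B = 13 − 8 = 5.
Midpoints: Q̄_A = 4766.0, P̄_B = 10.50.
ε = (ΔQ_A/Q̄_A)/(ΔP_B/P̄_B) = (-1486/4766.0)/(5/10.50) ≈ -0.65.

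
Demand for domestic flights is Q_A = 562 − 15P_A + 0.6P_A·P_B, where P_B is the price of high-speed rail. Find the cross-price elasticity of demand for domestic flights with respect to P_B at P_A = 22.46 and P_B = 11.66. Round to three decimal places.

0.411

At P_A = 22.46 and P_B = 11.66: Q_A = 382.230.
∂Q_A/∂P_B = 0.6P_A = 0.6(22.46) = 13.4760.
ε = (∂Q_A/∂P_B)(P_B/Q_A) = 13.4760 × (11.66/382.230) ≈ 0.411.
ε > 0: substitutes.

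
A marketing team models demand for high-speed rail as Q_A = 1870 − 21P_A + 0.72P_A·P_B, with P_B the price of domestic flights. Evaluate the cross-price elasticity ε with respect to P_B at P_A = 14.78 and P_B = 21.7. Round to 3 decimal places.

At P_A = 14.78 and P_B = 21.7: Q_A = 1790.543.
∂Q_A/∂P_B = 0.72P_A = 0.72(14.78) = 10.6416.
ε = (∂Q_A/∂P_B)(P_B/Q_A) = 10.6416 × (21.7/1790.543) ≈ 0.129.

0.129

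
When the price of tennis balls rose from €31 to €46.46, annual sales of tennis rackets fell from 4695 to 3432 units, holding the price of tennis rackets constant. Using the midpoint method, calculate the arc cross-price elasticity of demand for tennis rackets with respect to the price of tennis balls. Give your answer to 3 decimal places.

-0.779

ΔQ_A = 3432 − 4695 = -1263; ΔP_B = 46.46 − 31 = 15.46.
Midpoints: Q̄_A = 4063.5, P̄_B = 38.73.
ε = (ΔQ_A/Q̄_A)/(ΔP_B/P̄_B) = (-1263/4063.5)/(15.46/38.73) ≈ -0.779.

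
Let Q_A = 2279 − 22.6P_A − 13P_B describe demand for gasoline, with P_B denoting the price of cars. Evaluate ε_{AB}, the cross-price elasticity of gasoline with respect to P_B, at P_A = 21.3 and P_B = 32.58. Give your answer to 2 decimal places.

-0.31

At P_A = 21.3 and P_B = 32.58: Q_A = 1374.08.
∂Q_A/∂P_B = -13.
ε = (∂Q_A/∂P_B)(P_B/Q_A) = -13 × (32.58/1374.08) ≈ -0.31.
Since ε < 0, gasoline and cars are complements.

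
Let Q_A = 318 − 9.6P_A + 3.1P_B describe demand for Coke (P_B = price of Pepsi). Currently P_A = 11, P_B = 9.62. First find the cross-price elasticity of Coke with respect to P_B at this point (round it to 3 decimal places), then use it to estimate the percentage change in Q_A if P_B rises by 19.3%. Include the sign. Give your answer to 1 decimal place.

2.4%

At P_A = 11, P_B = 9.62: Q_A = 242.222.
∂Q_A/∂P_B = 3.1.
ε = (∂Q_A/∂P_B)(P_B/Q_A) = 3.1000 × 9.62/242.222 ≈ 0.123.
%ΔQ_A ≈ ε × %ΔP_B = 0.123 × (19.3%) = 2.4%.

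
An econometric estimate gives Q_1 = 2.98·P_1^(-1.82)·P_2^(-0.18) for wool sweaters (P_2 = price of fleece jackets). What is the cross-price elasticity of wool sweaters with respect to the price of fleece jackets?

In a log-linear (constant-elasticity) demand function, the coefficient on the exponent of P_2 is the cross-price elasticity.
ε = -0.18. Negative, so wool sweaters and fleece jackets are complements.

-0.18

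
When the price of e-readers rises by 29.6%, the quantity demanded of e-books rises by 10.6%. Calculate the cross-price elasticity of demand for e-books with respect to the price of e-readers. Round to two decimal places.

ε = (%ΔQ of e-books) / (%ΔP of e-readers) = (10.6%) / (29.6%) ≈ 0.36.
Positive cross-price elasticity: substitutes.

0.36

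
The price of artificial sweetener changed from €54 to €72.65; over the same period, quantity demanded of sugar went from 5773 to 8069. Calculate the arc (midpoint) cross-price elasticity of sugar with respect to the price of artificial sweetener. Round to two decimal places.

1.13

ΔQ_A = 8069 − 5773 = 2296; ΔP_B = 72.65 − 54 = 18.65.
Midpoints: Q̄_A = 6921.0, P̄_B = 63.33.
ε = (ΔQ_A/Q̄_A)/(ΔP_B/P̄_B) = (2296/6921.0)/(18.65/63.33) ≈ 1.13.
ε > 0: sugar and artificial sweetener are substitutes.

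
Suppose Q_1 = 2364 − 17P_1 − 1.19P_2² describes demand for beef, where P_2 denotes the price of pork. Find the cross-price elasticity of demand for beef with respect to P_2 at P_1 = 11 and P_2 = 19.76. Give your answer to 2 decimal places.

-0.54

At P_1 = 11 and P_2 = 19.76: Q_1 = 1712.355.
∂Q_1/∂P_2 = -2.38P_2 = -2.38(19.76) = -47.0288.
ε = (∂Q_1/∂P_2)(P_2/Q_1) = -47.0288 × (19.76/1712.355) ≈ -0.54.
ε < 0: complements.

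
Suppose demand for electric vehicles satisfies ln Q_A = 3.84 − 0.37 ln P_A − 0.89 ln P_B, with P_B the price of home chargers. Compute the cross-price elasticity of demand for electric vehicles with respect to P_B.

-0.89

In a log-linear (constant-elasticity) demand function, the coefficient on ln P_B is the cross-price elasticity.
ε = -0.89. Negative, so electric vehicles and home chargers are complements.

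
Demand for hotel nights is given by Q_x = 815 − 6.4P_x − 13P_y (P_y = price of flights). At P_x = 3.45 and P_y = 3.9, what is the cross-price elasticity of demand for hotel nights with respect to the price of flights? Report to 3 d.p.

-0.068

At P_x = 3.45 and P_y = 3.9: Q_x = 742.22.
∂Q_x/∂P_y = -13.
ε = (∂Q_x/∂P_y)(P_y/Q_x) = -13 × (3.9/742.22) ≈ -0.068.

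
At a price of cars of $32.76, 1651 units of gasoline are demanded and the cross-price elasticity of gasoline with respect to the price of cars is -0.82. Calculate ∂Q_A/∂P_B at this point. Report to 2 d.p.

-41.33

ε = (∂Q_A/∂P_B)·(P_B/Q_A) ⇒ ∂Q_A/∂P_B = ε·Q_A/P_B = -0.82 × 1651/32.76 ≈ -41.33.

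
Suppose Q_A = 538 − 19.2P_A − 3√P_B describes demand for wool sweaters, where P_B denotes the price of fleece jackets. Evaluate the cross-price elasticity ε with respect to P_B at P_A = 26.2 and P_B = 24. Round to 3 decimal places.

At P_A = 26.2 and P_B = 24: Q_A = 20.263.
∂Q_A/∂P_B = -3/(2√P_B) = -3/(2√24) = -0.3062.
ε = (∂Q_A/∂P_B)(P_B/Q_A) = -0.3062 × (24/20.263) ≈ -0.363.

-0.363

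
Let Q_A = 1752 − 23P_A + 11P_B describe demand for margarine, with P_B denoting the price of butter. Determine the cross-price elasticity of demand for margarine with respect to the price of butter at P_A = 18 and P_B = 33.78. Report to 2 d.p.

At P_A = 18 and P_B = 33.78: Q_A = 1709.58.
∂Q_A/∂P_B = 11.
ε = (∂Q_A/∂P_B)(P_B/Q_A) = 11 × (33.78/1709.58) ≈ 0.22.
Since ε > 0, margarine and butter are substitutes.

0.22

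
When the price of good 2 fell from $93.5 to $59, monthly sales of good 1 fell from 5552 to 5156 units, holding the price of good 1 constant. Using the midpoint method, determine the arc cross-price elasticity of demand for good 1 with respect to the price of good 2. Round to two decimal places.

0.16

ΔQ_1 = 5156 − 5552 = -396; ΔP_2 = 59 − 93.5 = -34.5.
Midpoints: Q̄_1 = 5354.0, P̄_2 = 76.25.
ε = (ΔQ_1/Q̄_1)/(ΔP_2/P̄_2) = (-396/5354.0)/(-34.5/76.25) ≈ 0.16.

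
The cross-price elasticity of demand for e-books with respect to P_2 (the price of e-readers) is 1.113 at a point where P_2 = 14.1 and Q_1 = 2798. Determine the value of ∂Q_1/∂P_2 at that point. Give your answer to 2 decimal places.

ε = (∂Q_1/∂P_2)·(P_2/Q_1) ⇒ ∂Q_1/∂P_2 = ε·Q_1/P_2 = 1.113 × 2798/14.1 ≈ 220.86.

220.86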